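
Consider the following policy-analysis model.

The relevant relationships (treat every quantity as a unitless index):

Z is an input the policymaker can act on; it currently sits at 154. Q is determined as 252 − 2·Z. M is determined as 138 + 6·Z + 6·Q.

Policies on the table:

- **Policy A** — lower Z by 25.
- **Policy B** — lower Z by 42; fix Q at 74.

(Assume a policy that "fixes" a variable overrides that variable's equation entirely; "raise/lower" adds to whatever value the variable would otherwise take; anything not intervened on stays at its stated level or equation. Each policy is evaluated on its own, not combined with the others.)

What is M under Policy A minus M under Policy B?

-378

Policy A (Z − 25):
  Z = 154 − 25 = 129
  Q = 252 − 2·129 = -6
  M = 138 + 6·129 + 6·(-6) = 876
Policy B (Z − 42, Q := 74):
  Z = 154 − 42 = 112
  Q = 74
  M = 138 + 6·112 + 6·74 = 1254
M: 876 − 1254 = -378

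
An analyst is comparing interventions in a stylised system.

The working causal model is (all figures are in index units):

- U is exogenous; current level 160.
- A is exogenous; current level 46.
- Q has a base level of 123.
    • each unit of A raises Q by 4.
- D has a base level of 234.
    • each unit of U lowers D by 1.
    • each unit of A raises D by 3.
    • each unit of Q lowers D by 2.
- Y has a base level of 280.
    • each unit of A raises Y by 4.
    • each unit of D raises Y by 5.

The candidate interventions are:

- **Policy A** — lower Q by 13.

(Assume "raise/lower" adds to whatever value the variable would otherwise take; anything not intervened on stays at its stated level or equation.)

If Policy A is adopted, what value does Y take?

-1416

Policy A (Q − 13):
  U = 160
  A = 46
  Q = 123 + 4·46 (−13 from intervention) = 294
  D = 234 − 160 + 3·46 − 2·294 = -376
  Y = 280 + 4·46 + 5·(-376) = -1416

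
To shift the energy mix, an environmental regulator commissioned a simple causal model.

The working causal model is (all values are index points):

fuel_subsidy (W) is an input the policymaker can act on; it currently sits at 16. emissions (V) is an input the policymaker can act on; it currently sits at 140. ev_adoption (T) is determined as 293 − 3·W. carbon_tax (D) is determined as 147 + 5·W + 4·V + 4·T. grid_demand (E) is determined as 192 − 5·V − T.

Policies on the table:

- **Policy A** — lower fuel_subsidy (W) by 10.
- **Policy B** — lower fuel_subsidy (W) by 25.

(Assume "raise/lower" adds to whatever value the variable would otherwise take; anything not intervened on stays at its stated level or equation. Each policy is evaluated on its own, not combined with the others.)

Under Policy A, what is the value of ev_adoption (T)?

275

Policy A (W − 10):
  W = 16 − 10 = 6
  T = 293 − 3·6 = 275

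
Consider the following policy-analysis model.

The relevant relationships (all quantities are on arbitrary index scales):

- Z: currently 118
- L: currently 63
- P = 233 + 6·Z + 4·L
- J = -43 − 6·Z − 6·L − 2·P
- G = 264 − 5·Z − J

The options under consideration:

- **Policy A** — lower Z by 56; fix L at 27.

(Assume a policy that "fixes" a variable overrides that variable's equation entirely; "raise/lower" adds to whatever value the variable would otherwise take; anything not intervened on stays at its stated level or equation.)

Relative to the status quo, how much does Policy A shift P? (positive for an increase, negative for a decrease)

-480

Baseline:
  Z = 118
  L = 63
  P = 233 + 6·118 + 4·63 = 1193
Policy A (Z − 56, L := 27):
  Z = 118 − 56 = 62
  L = 27
  P = 233 + 6·62 + 4·27 = 713
Change in P: 713 − 1193 = -480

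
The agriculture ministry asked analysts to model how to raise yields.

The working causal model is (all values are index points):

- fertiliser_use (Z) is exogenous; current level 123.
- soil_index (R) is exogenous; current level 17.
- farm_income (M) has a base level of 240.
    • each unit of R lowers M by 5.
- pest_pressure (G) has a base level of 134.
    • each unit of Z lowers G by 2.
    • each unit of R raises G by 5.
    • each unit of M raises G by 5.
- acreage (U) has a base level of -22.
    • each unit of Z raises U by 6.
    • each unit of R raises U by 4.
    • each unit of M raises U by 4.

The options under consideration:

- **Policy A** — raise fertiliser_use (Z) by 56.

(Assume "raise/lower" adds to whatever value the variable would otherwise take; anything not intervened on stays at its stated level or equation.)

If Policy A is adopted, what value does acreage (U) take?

Policy A (Z + 56):
  Z = 123 + 56 = 179
  R = 17
  M = 240 − 5·17 = 155
  U = -22 + 6·179 + 4·17 + 4·155 = 1740

1740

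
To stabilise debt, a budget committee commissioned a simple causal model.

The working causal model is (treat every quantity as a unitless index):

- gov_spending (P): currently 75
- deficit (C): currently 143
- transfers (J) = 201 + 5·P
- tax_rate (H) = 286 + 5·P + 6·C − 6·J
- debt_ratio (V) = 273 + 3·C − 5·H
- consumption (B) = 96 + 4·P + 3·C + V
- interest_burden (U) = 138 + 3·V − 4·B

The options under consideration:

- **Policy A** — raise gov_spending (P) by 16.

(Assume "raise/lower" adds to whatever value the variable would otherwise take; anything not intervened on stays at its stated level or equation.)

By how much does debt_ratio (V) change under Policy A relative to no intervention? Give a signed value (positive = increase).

Baseline:
  P = 75
  C = 143
  J = 201 + 5·75 = 576
  H = 286 + 5·75 + 6·143 − 6·576 = -1937
  V = 273 + 3·143 − 5·(-1937) = 10387
Policy A (P + 16):
  P = 75 + 16 = 91
  C = 143
  J = 201 + 5·91 = 656
  H = 286 + 5·91 + 6·143 − 6·656 = -2337
  V = 273 + 3·143 − 5·(-2337) = 12387
Change in V: 12387 − 10387 = 2000

2000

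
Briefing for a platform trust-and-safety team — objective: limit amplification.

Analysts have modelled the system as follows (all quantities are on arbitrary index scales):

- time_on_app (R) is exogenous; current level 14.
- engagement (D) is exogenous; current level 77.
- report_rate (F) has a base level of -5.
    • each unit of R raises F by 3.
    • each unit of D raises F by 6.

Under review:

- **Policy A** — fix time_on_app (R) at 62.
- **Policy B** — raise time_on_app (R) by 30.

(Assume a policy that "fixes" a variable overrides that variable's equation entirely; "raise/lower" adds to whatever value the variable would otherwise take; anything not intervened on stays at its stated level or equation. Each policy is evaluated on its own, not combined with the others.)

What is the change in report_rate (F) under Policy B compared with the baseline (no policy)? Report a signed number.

90

Baseline:
  R = 14
  D = 77
  F = -5 + 3·14 + 6·77 = 499
Policy B (R + 30):
  R = 14 + 30 = 44
  D = 77
  F = -5 + 3·44 + 6·77 = 589
Change in F: 589 − 499 = 90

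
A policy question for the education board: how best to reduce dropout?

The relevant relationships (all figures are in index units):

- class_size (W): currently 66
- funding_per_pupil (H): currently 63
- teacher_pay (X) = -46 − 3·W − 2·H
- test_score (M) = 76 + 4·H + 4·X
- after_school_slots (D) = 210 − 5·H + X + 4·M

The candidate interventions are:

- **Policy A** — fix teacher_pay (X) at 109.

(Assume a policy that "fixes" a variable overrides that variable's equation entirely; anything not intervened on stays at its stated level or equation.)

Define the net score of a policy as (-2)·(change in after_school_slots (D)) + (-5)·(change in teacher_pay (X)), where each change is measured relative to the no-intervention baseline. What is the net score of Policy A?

Baseline:
  W = 66
  H = 63
  X = -46 − 3·66 − 2·63 = -370
  M = 76 + 4·63 + 4·(-370) = -1152
  D = 210 − 5·63 + (-370) + 4·(-1152) = -5083
Policy A (X := 109):
  W = 66
  H = 63
  X = 109
  M = 76 + 4·63 + 4·109 = 764
  D = 210 − 5·63 + 109 + 4·764 = 3060
ΔD = 3060 − (-5083) = 8143; ΔX = 109 − (-370) = 479
Score = (-2)·8143 + (-5)·479 = -18681

-18681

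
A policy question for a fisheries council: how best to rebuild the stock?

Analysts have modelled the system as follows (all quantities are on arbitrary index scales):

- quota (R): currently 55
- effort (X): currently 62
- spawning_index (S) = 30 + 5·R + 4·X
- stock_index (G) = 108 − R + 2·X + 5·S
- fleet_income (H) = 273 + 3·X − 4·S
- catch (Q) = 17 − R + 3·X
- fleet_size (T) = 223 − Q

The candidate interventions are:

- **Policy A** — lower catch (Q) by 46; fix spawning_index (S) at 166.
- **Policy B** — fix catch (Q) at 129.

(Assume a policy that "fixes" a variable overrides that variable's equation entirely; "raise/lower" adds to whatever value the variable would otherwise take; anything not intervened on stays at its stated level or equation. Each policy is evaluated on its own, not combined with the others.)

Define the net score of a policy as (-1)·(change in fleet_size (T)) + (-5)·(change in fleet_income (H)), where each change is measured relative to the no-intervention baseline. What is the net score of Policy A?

Baseline:
  R = 55
  X = 62
  S = 30 + 5·55 + 4·62 = 553
  H = 273 + 3·62 − 4·553 = -1753
  Q = 17 − 55 + 3·62 = 148
  T = 223 − 148 = 75
Policy A (Q − 46, S := 166):
  R = 55
  X = 62
  S = 166
  H = 273 + 3·62 − 4·166 = -205
  Q = 17 − 55 + 3·62 (−46 from intervention) = 102
  T = 223 − 102 = 121
ΔT = 121 − 75 = 46; ΔH = -205 − (-1753) = 1548
Score = (-1)·46 + (-5)·1548 = -7786

-7786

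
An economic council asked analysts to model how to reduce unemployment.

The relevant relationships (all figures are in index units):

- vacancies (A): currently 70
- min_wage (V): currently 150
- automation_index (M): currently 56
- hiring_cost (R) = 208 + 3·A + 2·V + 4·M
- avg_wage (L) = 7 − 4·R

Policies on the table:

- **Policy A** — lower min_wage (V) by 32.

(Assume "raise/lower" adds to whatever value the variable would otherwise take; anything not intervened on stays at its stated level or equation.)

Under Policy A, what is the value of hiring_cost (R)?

Policy A (V − 32):
  A = 70
  V = 150 − 32 = 118
  M = 56
  R = 208 + 3·70 + 2·118 + 4·56 = 878

878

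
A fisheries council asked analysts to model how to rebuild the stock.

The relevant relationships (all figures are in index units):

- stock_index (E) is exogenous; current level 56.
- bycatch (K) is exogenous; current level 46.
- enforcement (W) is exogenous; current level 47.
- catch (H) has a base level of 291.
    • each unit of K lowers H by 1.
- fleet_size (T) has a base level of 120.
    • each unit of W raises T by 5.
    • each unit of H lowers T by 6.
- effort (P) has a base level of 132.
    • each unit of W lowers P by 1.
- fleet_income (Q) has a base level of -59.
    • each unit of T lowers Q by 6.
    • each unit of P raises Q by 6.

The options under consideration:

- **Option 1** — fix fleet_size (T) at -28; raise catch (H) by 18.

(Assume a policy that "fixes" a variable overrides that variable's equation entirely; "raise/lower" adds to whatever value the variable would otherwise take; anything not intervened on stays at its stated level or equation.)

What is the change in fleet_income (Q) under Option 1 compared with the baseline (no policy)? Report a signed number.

-6522

Baseline:
  K = 46
  W = 47
  H = 291 − 46 = 245
  T = 120 + 5·47 − 6·245 = -1115
  P = 132 − 47 = 85
  Q = -59 − 6·(-1115) + 6·85 = 7141
Option 1 (T := -28, H + 18):
  K = 46
  W = 47
  H = 291 − 46 (+18 from intervention) = 263
  T = -28
  P = 132 − 47 = 85
  Q = -59 − 6·(-28) + 6·85 = 619
Change in Q: 619 − 7141 = -6522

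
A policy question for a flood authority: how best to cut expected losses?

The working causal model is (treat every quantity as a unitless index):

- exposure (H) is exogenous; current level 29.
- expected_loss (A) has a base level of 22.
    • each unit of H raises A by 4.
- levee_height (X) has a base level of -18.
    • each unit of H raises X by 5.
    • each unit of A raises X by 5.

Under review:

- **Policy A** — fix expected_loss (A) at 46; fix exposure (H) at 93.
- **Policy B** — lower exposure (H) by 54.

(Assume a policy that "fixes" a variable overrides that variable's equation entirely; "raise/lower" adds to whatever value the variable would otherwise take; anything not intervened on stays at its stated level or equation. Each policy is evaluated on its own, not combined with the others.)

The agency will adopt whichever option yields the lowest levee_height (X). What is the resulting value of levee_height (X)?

-533

Policy A (A := 46, H := 93):
  H = 93
  A = 46
  X = -18 + 5·93 + 5·46 = 677
Policy B (H − 54):
  H = 29 − 54 = -25
  A = 22 + 4·(-25) = -78
  X = -18 + 5·(-25) + 5·(-78) = -533
Comparing — Policy A: X=677, Policy B: X=-533. Lowest is -533 (Policy B).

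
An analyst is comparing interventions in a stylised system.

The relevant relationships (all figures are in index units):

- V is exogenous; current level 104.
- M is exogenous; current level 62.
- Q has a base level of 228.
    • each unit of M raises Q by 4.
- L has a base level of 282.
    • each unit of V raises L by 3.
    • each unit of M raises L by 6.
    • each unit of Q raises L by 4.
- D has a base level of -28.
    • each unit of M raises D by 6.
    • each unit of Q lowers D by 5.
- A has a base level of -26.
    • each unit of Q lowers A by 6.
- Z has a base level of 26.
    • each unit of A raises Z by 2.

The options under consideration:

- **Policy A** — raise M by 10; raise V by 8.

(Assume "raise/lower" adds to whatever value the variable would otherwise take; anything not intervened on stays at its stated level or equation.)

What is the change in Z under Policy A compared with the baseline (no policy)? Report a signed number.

Baseline:
  M = 62
  Q = 228 + 4·62 = 476
  A = -26 − 6·476 = -2882
  Z = 26 + 2·(-2882) = -5738
Policy A (M + 10, V + 8):
  M = 62 + 10 = 72
  Q = 228 + 4·72 = 516
  A = -26 − 6·516 = -3122
  Z = 26 + 2·(-3122) = -6218
Change in Z: -6218 − (-5738) = -480

-480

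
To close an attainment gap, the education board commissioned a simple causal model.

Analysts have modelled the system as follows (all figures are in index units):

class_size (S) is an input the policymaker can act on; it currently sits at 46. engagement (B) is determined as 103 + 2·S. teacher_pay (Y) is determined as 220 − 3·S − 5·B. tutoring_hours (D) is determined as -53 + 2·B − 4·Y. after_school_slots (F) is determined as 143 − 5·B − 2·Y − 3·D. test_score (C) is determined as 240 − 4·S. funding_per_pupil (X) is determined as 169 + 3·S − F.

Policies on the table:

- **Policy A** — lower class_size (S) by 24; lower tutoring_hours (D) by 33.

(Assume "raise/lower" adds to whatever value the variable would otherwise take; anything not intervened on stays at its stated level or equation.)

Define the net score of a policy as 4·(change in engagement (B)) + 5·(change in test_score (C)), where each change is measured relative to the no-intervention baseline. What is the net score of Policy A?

288

Baseline:
  S = 46
  B = 103 + 2·46 = 195
  C = 240 − 4·46 = 56
Policy A (S − 24, D − 33):
  S = 46 − 24 = 22
  B = 103 + 2·22 = 147
  C = 240 − 4·22 = 152
ΔB = 147 − 195 = -48; ΔC = 152 − 56 = 96
Score = 4·(-48) + 5·96 = 288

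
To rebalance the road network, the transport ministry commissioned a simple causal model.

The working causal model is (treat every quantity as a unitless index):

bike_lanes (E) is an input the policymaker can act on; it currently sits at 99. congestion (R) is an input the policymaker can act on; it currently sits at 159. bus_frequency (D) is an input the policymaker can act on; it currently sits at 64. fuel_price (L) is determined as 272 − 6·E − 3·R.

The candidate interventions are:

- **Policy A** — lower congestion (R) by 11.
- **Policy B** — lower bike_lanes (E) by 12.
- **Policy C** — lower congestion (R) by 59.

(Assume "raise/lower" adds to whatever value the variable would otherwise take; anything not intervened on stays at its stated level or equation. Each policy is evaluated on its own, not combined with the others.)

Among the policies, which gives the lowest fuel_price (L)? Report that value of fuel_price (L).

-766

Policy A (R − 11):
  E = 99
  R = 159 − 11 = 148
  L = 272 − 6·99 − 3·148 = -766
Policy B (E − 12):
  E = 99 − 12 = 87
  R = 159
  L = 272 − 6·87 − 3·159 = -727
Policy C (R − 59):
  E = 99
  R = 159 − 59 = 100
  L = 272 − 6·99 − 3·100 = -622
Comparing — Policy A: L=-766, Policy B: L=-727, Policy C: L=-622. Lowest is -766 (Policy A).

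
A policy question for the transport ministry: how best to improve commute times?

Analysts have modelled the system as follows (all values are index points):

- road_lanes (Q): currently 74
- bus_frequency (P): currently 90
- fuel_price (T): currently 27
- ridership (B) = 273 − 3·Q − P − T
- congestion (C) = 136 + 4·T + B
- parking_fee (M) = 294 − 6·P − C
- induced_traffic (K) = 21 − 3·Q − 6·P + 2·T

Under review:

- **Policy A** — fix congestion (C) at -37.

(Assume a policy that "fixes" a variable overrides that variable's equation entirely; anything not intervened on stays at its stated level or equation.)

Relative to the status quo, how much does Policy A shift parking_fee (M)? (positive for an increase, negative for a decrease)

215

Baseline:
  Q = 74
  P = 90
  T = 27
  B = 273 − 3·74 − 90 − 27 = -66
  C = 136 + 4·27 + (-66) = 178
  M = 294 − 6·90 − 178 = -424
Policy A (C := -37):
  Q = 74
  P = 90
  T = 27
  B = 273 − 3·74 − 90 − 27 = -66
  C = -37
  M = 294 − 6·90 − (-37) = -209
Change in M: -209 − (-424) = 215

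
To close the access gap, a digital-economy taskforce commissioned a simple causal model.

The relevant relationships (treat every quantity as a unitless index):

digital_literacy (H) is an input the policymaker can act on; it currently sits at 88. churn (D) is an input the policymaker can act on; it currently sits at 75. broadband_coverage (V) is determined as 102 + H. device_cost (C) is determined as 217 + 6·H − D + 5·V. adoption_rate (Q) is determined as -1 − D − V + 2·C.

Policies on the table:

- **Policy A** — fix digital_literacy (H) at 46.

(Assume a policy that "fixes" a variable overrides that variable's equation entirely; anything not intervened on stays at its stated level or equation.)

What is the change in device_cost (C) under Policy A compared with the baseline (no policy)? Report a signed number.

Baseline:
  H = 88
  D = 75
  V = 102 + 88 = 190
  C = 217 + 6·88 − 75 + 5·190 = 1620
Policy A (H := 46):
  H = 46
  D = 75
  V = 102 + 46 = 148
  C = 217 + 6·46 − 75 + 5·148 = 1158
Change in C: 1158 − 1620 = -462

-462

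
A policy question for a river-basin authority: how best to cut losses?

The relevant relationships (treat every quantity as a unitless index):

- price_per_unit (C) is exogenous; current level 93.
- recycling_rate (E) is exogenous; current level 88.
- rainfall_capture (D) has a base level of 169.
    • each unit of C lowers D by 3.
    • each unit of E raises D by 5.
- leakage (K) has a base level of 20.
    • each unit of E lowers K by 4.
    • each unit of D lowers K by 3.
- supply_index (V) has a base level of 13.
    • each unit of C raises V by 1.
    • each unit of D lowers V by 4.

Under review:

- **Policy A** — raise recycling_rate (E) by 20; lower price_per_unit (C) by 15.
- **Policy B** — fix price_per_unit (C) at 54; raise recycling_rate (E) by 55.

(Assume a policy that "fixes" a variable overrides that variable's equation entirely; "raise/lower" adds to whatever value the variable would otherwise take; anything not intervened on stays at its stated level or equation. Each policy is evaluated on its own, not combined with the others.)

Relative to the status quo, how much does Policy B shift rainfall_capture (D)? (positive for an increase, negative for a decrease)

392

Baseline:
  C = 93
  E = 88
  D = 169 − 3·93 + 5·88 = 330
Policy B (C := 54, E + 55):
  C = 54
  E = 88 + 55 = 143
  D = 169 − 3·54 + 5·143 = 722
Change in D: 722 − 330 = 392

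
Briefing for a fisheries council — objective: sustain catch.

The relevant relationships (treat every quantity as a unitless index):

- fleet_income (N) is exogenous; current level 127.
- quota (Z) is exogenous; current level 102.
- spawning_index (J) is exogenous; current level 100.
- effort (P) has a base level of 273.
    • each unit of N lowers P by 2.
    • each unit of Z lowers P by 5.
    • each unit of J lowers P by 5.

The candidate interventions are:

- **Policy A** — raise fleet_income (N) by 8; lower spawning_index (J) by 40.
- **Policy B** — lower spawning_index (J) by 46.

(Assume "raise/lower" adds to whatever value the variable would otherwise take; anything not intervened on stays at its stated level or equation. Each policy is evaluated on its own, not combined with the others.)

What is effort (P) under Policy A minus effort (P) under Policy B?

-46

Policy A (N + 8, J − 40):
  N = 127 + 8 = 135
  Z = 102
  J = 100 − 40 = 60
  P = 273 − 2·135 − 5·102 − 5·60 = -807
Policy B (J − 46):
  N = 127
  Z = 102
  J = 100 − 46 = 54
  P = 273 − 2·127 − 5·102 − 5·54 = -761
P: -807 − (-761) = -46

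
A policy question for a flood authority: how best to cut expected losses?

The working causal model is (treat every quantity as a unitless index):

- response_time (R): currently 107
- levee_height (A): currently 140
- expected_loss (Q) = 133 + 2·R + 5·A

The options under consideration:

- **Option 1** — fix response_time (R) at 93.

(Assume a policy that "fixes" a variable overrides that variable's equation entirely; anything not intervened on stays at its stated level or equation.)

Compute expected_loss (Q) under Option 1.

1019

Option 1 (R := 93):
  R = 93
  A = 140
  Q = 133 + 2·93 + 5·140 = 1019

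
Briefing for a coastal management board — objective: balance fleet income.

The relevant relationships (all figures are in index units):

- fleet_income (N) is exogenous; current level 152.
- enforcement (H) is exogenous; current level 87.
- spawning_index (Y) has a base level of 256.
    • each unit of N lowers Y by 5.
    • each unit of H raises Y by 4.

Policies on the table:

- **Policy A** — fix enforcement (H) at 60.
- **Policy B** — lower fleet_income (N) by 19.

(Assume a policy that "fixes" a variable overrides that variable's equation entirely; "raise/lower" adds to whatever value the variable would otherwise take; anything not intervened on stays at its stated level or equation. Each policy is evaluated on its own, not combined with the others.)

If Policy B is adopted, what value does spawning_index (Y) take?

-61

Policy B (N − 19):
  N = 152 − 19 = 133
  H = 87
  Y = 256 − 5·133 + 4·87 = -61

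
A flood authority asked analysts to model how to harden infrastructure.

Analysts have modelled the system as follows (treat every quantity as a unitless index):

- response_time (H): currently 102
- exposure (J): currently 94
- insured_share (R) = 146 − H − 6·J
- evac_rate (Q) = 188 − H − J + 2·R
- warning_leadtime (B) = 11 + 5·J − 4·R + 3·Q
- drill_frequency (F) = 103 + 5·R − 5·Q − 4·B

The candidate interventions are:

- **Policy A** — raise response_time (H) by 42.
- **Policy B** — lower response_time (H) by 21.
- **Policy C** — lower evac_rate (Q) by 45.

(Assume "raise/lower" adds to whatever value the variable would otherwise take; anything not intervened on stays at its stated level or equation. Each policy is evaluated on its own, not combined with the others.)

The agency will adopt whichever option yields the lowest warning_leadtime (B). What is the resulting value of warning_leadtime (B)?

-793

Policy A (H + 42):
  H = 102 + 42 = 144
  J = 94
  R = 146 − 144 − 6·94 = -562
  Q = 188 − 144 − 94 + 2·(-562) = -1174
  B = 11 + 5·94 − 4·(-562) + 3·(-1174) = -793
Policy B (H − 21):
  H = 102 − 21 = 81
  J = 94
  R = 146 − 81 − 6·94 = -499
  Q = 188 − 81 − 94 + 2·(-499) = -985
  B = 11 + 5·94 − 4·(-499) + 3·(-985) = -478
Policy C (Q − 45):
  H = 102
  J = 94
  R = 146 − 102 − 6·94 = -520
  Q = 188 − 102 − 94 + 2·(-520) (−45 from intervention) = -1093
  B = 11 + 5·94 − 4·(-520) + 3·(-1093) = -718
Comparing — Policy A: B=-793, Policy B: B=-478, Policy C: B=-718. Lowest is -793 (Policy A).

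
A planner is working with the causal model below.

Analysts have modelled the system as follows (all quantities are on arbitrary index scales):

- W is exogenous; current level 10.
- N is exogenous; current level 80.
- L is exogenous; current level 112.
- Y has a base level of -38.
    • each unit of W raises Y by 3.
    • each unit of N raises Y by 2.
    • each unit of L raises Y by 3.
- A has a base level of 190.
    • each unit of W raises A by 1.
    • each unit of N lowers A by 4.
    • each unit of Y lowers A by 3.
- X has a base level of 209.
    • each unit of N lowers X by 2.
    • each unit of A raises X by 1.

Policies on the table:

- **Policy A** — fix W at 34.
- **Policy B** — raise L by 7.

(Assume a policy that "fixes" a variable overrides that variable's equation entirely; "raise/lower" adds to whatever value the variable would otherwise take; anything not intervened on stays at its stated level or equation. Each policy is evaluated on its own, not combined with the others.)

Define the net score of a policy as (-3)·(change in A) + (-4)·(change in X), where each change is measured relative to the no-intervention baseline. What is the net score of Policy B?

441

Baseline:
  W = 10
  N = 80
  L = 112
  Y = -38 + 3·10 + 2·80 + 3·112 = 488
  A = 190 + 10 − 4·80 − 3·488 = -1584
  X = 209 − 2·80 + (-1584) = -1535
Policy B (L + 7):
  W = 10
  N = 80
  L = 112 + 7 = 119
  Y = -38 + 3·10 + 2·80 + 3·119 = 509
  A = 190 + 10 − 4·80 − 3·509 = -1647
  X = 209 − 2·80 + (-1647) = -1598
ΔA = -1647 − (-1584) = -63; ΔX = -1598 − (-1535) = -63
Score = (-3)·(-63) + (-4)·(-63) = 441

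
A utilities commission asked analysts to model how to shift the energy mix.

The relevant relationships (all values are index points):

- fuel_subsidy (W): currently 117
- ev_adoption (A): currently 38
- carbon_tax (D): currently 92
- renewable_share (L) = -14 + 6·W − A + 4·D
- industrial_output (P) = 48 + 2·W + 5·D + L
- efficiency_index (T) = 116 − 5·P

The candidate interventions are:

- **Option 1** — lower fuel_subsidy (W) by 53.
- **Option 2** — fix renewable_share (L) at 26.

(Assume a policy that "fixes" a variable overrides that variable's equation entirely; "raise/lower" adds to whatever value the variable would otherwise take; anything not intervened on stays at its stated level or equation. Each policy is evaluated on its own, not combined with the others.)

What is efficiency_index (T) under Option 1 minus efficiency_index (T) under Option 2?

Option 1 (W − 53):
  W = 117 − 53 = 64
  A = 38
  D = 92
  L = -14 + 6·64 − 38 + 4·92 = 700
  P = 48 + 2·64 + 5·92 + 700 = 1336
  T = 116 − 5·1336 = -6564
Option 2 (L := 26):
  W = 117
  A = 38
  D = 92
  L = 26
  P = 48 + 2·117 + 5·92 + 26 = 768
  T = 116 − 5·768 = -3724
T: -6564 − (-3724) = -2840

-2840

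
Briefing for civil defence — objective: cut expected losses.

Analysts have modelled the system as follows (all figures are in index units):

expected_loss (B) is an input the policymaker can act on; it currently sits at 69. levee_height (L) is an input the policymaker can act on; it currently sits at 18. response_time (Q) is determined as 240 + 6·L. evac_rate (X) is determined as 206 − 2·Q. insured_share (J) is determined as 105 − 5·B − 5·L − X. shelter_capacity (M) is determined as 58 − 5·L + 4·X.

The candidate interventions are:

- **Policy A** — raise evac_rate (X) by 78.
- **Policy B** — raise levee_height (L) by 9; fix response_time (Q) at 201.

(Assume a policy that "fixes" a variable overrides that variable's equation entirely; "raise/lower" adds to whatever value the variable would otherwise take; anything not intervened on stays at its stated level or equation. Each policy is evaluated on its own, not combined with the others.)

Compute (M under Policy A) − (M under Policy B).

-819

Policy A (X + 78):
  L = 18
  Q = 240 + 6·18 = 348
  X = 206 − 2·348 (+78 from intervention) = -412
  M = 58 − 5·18 + 4·(-412) = -1680
Policy B (L + 9, Q := 201):
  L = 18 + 9 = 27
  Q = 201
  X = 206 − 2·201 = -196
  M = 58 − 5·27 + 4·(-196) = -861
M: -1680 − (-861) = -819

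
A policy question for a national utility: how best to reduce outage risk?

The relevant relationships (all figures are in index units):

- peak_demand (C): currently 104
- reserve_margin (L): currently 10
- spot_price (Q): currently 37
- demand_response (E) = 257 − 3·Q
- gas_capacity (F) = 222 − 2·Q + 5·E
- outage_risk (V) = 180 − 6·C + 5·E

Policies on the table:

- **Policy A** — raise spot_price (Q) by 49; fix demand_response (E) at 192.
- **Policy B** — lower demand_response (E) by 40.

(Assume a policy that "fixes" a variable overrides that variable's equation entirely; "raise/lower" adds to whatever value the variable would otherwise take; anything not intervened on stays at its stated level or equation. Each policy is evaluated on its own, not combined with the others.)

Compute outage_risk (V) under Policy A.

Policy A (Q + 49, E := 192):
  C = 104
  Q = 37 + 49 = 86
  E = 192
  V = 180 − 6·104 + 5·192 = 516

516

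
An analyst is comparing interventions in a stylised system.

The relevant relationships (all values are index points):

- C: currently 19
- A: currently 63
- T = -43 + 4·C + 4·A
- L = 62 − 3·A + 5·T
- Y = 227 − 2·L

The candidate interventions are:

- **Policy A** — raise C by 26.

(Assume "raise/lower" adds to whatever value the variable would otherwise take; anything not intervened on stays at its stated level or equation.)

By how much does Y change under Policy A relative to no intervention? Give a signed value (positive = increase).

-1040

Baseline:
  C = 19
  A = 63
  T = -43 + 4·19 + 4·63 = 285
  L = 62 − 3·63 + 5·285 = 1298
  Y = 227 − 2·1298 = -2369
Policy A (C + 26):
  C = 19 + 26 = 45
  A = 63
  T = -43 + 4·45 + 4·63 = 389
  L = 62 − 3·63 + 5·389 = 1818
  Y = 227 − 2·1818 = -3409
Change in Y: -3409 − (-2369) = -1040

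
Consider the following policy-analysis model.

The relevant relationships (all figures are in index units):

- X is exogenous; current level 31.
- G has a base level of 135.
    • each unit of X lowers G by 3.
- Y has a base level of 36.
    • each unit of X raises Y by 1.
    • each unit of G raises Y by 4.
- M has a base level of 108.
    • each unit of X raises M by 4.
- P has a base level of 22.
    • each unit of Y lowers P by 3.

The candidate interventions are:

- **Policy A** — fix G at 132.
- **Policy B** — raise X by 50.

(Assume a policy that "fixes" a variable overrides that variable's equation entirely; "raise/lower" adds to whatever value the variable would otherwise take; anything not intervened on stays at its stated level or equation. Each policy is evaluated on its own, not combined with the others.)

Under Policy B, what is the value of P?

967

Policy B (X + 50):
  X = 31 + 50 = 81
  G = 135 − 3·81 = -108
  Y = 36 + 81 + 4·(-108) = -315
  P = 22 − 3·(-315) = 967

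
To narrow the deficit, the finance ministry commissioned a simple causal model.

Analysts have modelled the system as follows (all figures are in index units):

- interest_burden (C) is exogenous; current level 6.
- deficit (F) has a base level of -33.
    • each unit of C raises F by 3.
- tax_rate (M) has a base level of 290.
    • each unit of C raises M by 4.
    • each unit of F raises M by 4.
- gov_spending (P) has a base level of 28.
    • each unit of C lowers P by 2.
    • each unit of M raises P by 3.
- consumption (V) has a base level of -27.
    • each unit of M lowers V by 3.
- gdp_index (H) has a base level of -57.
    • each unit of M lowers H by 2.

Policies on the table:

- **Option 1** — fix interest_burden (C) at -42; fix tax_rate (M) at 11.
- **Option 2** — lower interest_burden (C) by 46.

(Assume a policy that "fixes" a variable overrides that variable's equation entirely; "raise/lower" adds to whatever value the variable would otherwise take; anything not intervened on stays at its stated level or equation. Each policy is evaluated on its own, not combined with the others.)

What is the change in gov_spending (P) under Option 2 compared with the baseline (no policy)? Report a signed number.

Baseline:
  C = 6
  F = -33 + 3·6 = -15
  M = 290 + 4·6 + 4·(-15) = 254
  P = 28 − 2·6 + 3·254 = 778
Option 2 (C − 46):
  C = 6 − 46 = -40
  F = -33 + 3·(-40) = -153
  M = 290 + 4·(-40) + 4·(-153) = -482
  P = 28 − 2·(-40) + 3·(-482) = -1338
Change in P: -1338 − 778 = -2116

-2116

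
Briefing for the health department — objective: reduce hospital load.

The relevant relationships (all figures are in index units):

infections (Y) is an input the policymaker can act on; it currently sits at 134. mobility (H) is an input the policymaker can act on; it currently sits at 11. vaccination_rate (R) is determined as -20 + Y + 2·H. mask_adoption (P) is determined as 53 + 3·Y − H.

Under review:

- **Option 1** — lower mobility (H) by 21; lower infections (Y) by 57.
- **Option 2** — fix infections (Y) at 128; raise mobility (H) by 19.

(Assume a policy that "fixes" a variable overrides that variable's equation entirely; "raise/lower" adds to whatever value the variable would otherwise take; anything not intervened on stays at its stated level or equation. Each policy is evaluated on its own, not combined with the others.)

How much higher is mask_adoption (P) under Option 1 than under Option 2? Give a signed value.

-113

Option 1 (H − 21, Y − 57):
  Y = 134 − 57 = 77
  H = 11 − 21 = -10
  P = 53 + 3·77 − (-10) = 294
Option 2 (Y := 128, H + 19):
  Y = 128
  H = 11 + 19 = 30
  P = 53 + 3·128 − 30 = 407
P: 294 − 407 = -113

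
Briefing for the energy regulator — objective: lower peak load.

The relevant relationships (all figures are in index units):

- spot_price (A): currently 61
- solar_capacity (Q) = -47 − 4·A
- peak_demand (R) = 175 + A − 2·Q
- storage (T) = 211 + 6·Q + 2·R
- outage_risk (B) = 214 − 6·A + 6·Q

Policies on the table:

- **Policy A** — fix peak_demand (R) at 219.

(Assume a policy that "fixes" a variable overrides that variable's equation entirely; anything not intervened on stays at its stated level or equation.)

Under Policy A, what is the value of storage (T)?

Policy A (R := 219):
  A = 61
  Q = -47 − 4·61 = -291
  R = 219
  T = 211 + 6·(-291) + 2·219 = -1097

-1097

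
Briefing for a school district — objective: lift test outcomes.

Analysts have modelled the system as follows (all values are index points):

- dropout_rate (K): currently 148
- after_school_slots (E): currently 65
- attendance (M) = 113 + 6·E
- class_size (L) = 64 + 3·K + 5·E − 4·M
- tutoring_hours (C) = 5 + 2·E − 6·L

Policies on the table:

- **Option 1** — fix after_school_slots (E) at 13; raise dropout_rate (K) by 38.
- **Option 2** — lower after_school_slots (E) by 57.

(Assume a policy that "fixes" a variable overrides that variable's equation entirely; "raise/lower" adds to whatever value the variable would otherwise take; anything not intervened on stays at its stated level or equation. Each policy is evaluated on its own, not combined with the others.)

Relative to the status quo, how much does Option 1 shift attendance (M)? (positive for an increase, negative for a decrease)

Baseline:
  E = 65
  M = 113 + 6·65 = 503
Option 1 (E := 13, K + 38):
  E = 13
  M = 113 + 6·13 = 191
Change in M: 191 − 503 = -312

-312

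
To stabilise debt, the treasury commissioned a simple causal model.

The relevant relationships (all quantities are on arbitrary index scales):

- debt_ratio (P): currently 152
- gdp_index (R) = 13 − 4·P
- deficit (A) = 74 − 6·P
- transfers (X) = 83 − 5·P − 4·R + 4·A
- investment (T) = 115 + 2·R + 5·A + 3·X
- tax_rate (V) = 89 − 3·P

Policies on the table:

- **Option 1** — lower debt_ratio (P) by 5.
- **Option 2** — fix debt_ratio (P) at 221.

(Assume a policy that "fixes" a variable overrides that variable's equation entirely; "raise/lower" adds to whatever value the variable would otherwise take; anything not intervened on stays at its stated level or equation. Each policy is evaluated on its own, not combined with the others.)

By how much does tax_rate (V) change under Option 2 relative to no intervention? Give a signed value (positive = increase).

-207

Baseline:
  P = 152
  V = 89 − 3·152 = -367
Option 2 (P := 221):
  P = 221
  V = 89 − 3·221 = -574
Change in V: -574 − (-367) = -207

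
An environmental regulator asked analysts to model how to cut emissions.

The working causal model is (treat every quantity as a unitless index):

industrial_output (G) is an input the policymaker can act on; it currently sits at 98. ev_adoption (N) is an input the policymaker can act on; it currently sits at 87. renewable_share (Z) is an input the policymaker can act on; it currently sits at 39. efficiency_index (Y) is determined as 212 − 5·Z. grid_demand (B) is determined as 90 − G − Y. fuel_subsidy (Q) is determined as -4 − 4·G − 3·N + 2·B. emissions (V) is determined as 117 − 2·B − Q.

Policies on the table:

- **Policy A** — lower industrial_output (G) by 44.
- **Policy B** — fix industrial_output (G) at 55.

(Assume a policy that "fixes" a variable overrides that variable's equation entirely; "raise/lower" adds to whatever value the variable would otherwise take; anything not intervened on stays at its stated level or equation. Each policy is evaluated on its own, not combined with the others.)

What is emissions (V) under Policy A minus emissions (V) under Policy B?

-8

Policy A (G − 44):
  G = 98 − 44 = 54
  N = 87
  Z = 39
  Y = 212 − 5·39 = 17
  B = 90 − 54 − 17 = 19
  Q = -4 − 4·54 − 3·87 + 2·19 = -443
  V = 117 − 2·19 − (-443) = 522
Policy B (G := 55):
  G = 55
  N = 87
  Z = 39
  Y = 212 − 5·39 = 17
  B = 90 − 55 − 17 = 18
  Q = -4 − 4·55 − 3·87 + 2·18 = -449
  V = 117 − 2·18 − (-449) = 530
V: 522 − 530 = -8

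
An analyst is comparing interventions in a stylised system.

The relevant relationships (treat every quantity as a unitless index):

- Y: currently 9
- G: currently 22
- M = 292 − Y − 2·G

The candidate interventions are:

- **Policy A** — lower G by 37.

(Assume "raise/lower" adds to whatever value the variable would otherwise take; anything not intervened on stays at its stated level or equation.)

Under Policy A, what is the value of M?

313

Policy A (G − 37):
  Y = 9
  G = 22 − 37 = -15
  M = 292 − 9 − 2·(-15) = 313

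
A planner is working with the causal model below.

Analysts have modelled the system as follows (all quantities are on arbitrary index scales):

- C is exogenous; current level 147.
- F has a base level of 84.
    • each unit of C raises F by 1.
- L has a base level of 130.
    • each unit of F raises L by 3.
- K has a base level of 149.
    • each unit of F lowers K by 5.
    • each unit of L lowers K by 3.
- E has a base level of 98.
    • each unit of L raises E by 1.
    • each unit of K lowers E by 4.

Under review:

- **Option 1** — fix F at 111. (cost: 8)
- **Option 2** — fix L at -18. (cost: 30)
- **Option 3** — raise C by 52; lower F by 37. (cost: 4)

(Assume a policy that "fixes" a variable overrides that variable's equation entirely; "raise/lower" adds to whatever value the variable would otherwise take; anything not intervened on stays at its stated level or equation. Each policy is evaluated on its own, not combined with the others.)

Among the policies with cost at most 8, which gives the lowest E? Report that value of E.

Option 1 (F := 111):
  C = 147
  F = 111
  L = 130 + 3·111 = 463
  K = 149 − 5·111 − 3·463 = -1795
  E = 98 + 463 − 4·(-1795) = 7741
Option 3 (C + 52, F − 37):
  C = 147 + 52 = 199
  F = 84 + 199 (−37 from intervention) = 246
  L = 130 + 3·246 = 868
  K = 149 − 5·246 − 3·868 = -3685
  E = 98 + 868 − 4·(-3685) = 15706
Comparing — Option 1: E=7741, Option 3: E=15706. Lowest is 7741 (Option 1).

7741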